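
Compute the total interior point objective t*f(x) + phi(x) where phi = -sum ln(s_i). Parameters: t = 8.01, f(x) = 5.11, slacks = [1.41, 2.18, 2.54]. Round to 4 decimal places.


Step 1: Compute log-barrier.
ln values: [0.3436, 0.7793, 0.9322]
phi = -(0.3436 + 0.7793 + 0.9322) = -2.0551
Step 2: Compute augmented objective.
t*f(x) = 8.01*5.11 = 40.9311
Total = 40.9311 - 2.0551 = 38.876


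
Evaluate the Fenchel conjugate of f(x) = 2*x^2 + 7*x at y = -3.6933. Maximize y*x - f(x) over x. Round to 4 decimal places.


f*(y) = sup_x {y*x - a*x^2 - b*x} = sup_x {(y-b)*x - a*x^2}
FOC: (y - b) - 2a*x = 0 => x* = (y - b)/(2a)
x* = (-3.6933 - 7)/(2*2) = -2.6733
f*(-3.6933) = (y-b)^2/(4a) = (-3.6933 - 7)^2/(4*2)
= 114.3467/8 = 14.2933


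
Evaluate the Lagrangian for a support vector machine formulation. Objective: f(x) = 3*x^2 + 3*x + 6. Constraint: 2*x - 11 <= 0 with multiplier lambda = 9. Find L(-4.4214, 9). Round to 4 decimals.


Step 1: Evaluate f(x).
f(-4.4214) = 3*(-4.4214)^2 + 3*(-4.4214) + 6 = 51.3821
Step 2: Evaluate g(x).
g(-4.4214) = 2*-4.4214 - 11 = -19.8428
Step 3: Compute Lagrangian.
L = 51.3821 + 9*-19.8428 = -127.2031


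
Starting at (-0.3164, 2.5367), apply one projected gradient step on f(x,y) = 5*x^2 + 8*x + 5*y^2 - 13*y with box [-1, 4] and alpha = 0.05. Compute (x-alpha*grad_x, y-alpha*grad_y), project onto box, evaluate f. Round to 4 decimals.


Step 1: Compute gradient at (-0.3164, 2.5367).
grad_x = 2*5*-0.3164 + 8 = 4.836
grad_y = 2*5*2.5367 - 13 = 12.367
Step 2: Gradient step.
x_raw = -0.3164 - 0.05*4.836 = -0.5582
y_raw = 2.5367 - 0.05*12.367 = 1.9184
Step 3: Project onto [-1, 4].
x_proj = clip(-0.5582) = -0.5582
y_proj = clip(1.9184) = 1.9184
Step 4: Evaluate f.
f(-0.5582, 1.9184) = -9.4459


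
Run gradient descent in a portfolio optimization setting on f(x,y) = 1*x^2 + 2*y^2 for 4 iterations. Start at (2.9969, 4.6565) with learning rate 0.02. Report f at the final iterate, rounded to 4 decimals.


Gradient descent on f(x,y) = 1*x^2 + 2*y^2.
Starting point: (2.9969, 4.6565), alpha = 0.02
Step 1: grad_x = 2*1*2.9969 = 5.9938, grad_y = 2*2*4.6565 = 18.626
  x_1 = 2.9969 - 0.02*5.9938 = 2.877
  y_1 = 4.6565 - 0.02*18.626 = 4.284
Step 2: grad_x = 2*1*2.877 = 5.754, grad_y = 2*2*4.284 = 17.1359
  x_2 = 2.877 - 0.02*5.754 = 2.7619
  y_2 = 4.284 - 0.02*17.1359 = 3.9413
Step 3: grad_x = 2*1*2.7619 = 5.5239, grad_y = 2*2*3.9413 = 15.765
  x_3 = 2.7619 - 0.02*5.5239 = 2.6515
  y_3 = 3.9413 - 0.02*15.765 = 3.626
Step 4: grad_x = 2*1*2.6515 = 5.3029, grad_y = 2*2*3.626 = 14.5038
  x_4 = 2.6515 - 0.02*5.3029 = 2.5454
  y_4 = 3.626 - 0.02*14.5038 = 3.3359
f(2.5454, 3.3359) = 1*2.5454^2 + 2*3.3359^2 = 28.7353


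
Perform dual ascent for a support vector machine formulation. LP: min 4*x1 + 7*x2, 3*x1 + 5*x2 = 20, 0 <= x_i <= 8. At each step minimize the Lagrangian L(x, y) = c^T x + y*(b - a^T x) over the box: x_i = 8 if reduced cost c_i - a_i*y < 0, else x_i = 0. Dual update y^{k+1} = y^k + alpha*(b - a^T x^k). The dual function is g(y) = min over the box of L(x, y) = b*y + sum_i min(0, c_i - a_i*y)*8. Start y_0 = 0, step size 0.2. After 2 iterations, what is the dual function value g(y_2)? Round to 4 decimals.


Dual ascent for LP: min 4*x1 + 7*x2, 3*x1 + 5*x2 = 20, 0 <= x_i <= 8
Step 1: y^k = 0.0, reduced costs: (4.0, 7.0)
  x^k = (0.0, 0.0), subgradient = b - a^T x = 20.0
  y^{k+1} = 0.0 + 0.2*20.0 = 4.0
Step 2: y^k = 4.0, reduced costs: (-8.0, -13.0)
  x^k = (8.0, 8.0), subgradient = b - a^T x = -44.0
  y^{k+1} = 4.0 + 0.2*-44.0 = -4.8
Dual objective at y_2 = -4.8: reduced costs (18.4, 31.0), box minimizer x = (0.0, 0.0)
g(y_2) = b*y + (c1 - a1*y)*x1 + (c2 - a2*y)*x2 = 20*(-4.8) + 18.4*0.0 + 31.0*0.0 = -96.0 + 0.0 + 0.0 = -96.0


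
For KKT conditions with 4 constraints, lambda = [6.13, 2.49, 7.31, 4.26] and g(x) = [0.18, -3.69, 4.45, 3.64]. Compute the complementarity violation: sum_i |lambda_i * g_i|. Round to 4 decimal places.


KKT complementary slackness check:
lambda_1 * g_1 = 6.13 * 0.18 = 1.1034
lambda_2 * g_2 = 2.49 * -3.69 = -9.1881
lambda_3 * g_3 = 7.31 * 4.45 = 32.5295
lambda_4 * g_4 = 4.26 * 3.64 = 15.5064
Total violation = 1.1034 + 9.1881 + 32.5295 + 15.5064 = 58.3274


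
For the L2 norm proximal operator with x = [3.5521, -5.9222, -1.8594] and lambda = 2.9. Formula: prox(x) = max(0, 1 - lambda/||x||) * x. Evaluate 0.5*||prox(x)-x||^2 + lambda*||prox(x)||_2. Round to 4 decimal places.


Step 1: Compute ||x||.
||x|| = 7.1517
Step 2: Compute scaling factor.
scale = max(0, 1 - 2.9/7.1517) = 0.5945
Step 3: prox(x) = [2.1117, -3.5208, -1.1054]
||prox(x)|| = 4.2517
Step 4: Proximal objective.
0.5*||prox-x||^2 = 4.205
lambda*||prox|| = 12.3299
Total = 16.535


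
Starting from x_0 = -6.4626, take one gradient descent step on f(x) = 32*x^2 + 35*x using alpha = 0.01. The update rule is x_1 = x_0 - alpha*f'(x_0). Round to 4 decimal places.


We compute the gradient at x_0 and apply the update.
f'(x) = 64*x + 35
f'(-6.4626) = 64*-6.4626 + 35 = -378.6064
x_1 = -6.4626 - 0.01*-378.6064 = -2.6765


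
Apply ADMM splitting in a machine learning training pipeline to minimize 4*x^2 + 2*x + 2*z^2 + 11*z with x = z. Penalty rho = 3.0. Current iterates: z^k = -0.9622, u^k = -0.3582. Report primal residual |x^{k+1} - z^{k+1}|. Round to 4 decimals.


ADMM iteration with rho = 3.0, z^k = -0.9622, u^k = -0.3582
Step 1: x-update.
Minimize 4*x^2 + 2*x + (3.0/2)*(x + 0.9622 - 0.3582)^2
FOC: (2*4 + 3.0)*x = -2 + 3.0*(-0.9622 + 0.3582)
x^{k+1} = -0.3465
Step 2: z-update.
Minimize 2*z^2 + 11*z + (3.0/2)*(-0.3465 - z - 0.3582)^2
FOC: (2*2 + 3.0)*z = -11 + 3.0*(-0.3465 - 0.3582)
z^{k+1} = -1.8735
Step 3: u-update.
u^{k+1} = -0.3582 - 0.3465 + 1.8735 = 1.1687
Step 4: Primal residual = |-0.3465 + 1.8735| = 1.5269


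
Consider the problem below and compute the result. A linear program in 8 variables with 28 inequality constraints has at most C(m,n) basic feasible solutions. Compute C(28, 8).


Each vertex corresponds to some choice of n active constraints out of m, so the number of vertices is at most C(m, n) = m! / (n!(m-n)!).
m = 28, n = 8
Numerator: 28 * 27 * 26 * 25 * 24 * 23 * 22 * 21
Denominator: 8! = 40320
C(28, 8) = 3108105


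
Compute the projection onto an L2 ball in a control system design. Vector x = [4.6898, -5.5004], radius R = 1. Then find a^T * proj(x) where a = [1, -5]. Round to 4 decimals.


Step 1: Compute ||x|| (intermediates to 6 decimals).
||x|| = sqrt(4.6898^2 + (-5.5004)^2) = 7.228321
Step 2: Project.
Since ||x|| > R, scale = R/||x|| = 1/7.228321 = 0.138345, proj(x) = scale * x
proj(x) = [0.64881, -0.760953]
Step 3: Dot product.
a^T * proj(x) = 1*0.64881 - 5*(-0.760953) = 4.4536


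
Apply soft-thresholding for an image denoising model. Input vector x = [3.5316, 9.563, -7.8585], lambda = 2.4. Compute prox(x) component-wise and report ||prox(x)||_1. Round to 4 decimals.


Soft-thresholding with lambda = 2.4:
prox(3.5316) = sign(3.5316)*max(|3.5316| - 2.4, 0) = 1.1316
prox(9.563) = sign(9.563)*max(|9.563| - 2.4, 0) = 7.163
prox(-7.8585) = sign(-7.8585)*max(|-7.8585| - 2.4, 0) = -5.4585
prox(x) = [1.1316, 7.163, -5.4585]
||prox(x)||_1 = 1.1316 + 7.163 + 5.4585 = 13.7531


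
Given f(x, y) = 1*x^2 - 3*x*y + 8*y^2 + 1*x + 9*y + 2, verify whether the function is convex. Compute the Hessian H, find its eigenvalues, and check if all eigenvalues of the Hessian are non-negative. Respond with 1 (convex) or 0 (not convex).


The Hessian of f(x,y) = 1*x^2 - 3*x*y + 8*y^2 + 1*x + 9*y + 2 is:
H = [[2, -3], [-3, 16]]
Trace = 2 + 16 = 18
Determinant = 2*16 - (-3)^2 = 23
Discriminant = (18)^2 - 4*23 = 232.0
Eigenvalues: lambda_1 = 1.3842, lambda_2 = 16.6158
The function is convex.

1


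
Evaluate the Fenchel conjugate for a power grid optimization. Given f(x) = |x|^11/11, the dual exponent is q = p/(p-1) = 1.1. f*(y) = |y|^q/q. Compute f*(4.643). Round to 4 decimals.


The conjugate exponent q satisfies 1/p + 1/q = 1.
p = 11, so q = 11/(11 - 1) = 1.1
|y|^q = 4.643^1.1 = 5.4135
f*(4.643) = 5.4135 / 1.1 = 4.9214


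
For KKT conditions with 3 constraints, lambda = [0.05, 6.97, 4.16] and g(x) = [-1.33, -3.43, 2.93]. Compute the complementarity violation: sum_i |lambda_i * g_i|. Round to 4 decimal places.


KKT complementary slackness check:
lambda_1 * g_1 = 0.05 * -1.33 = -0.0665
lambda_2 * g_2 = 6.97 * -3.43 = -23.9071
lambda_3 * g_3 = 4.16 * 2.93 = 12.1888
Total violation = 0.0665 + 23.9071 + 12.1888 = 36.1624


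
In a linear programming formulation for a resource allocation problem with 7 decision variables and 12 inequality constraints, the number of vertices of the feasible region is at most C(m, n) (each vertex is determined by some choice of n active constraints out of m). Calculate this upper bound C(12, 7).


Each vertex corresponds to some choice of n active constraints out of m, so the number of vertices is at most C(m, n) = m! / (n!(m-n)!).
m = 12, n = 7
Numerator: 12 * 11 * 10 * 9 * 8 * 7 * 6
Denominator: 7! = 5040
C(12, 7) = 792


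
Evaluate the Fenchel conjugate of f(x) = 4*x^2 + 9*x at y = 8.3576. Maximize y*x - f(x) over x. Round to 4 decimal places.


f*(y) = sup_x {y*x - a*x^2 - b*x} = sup_x {(y-b)*x - a*x^2}
FOC: (y - b) - 2a*x = 0 => x* = (y - b)/(2a)
x* = (8.3576 - 9)/(2*4) = -0.0803
f*(8.3576) = (y-b)^2/(4a) = (8.3576 - 9)^2/(4*4)
= 0.4127/16 = 0.0258


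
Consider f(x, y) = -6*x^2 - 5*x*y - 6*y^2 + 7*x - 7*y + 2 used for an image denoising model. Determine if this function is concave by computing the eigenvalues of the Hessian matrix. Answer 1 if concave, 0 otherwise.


The Hessian of f(x,y) = -6*x^2 - 5*x*y - 6*y^2 + 7*x - 7*y + 2 is:
H = [[-12, -5], [-5, -12]]
Trace = -12 - 12 = -24
Determinant = -12*-12 - (-5)^2 = 119
Discriminant = (-24)^2 - 4*119 = 100.0
Eigenvalues: lambda_1 = -17.0, lambda_2 = -7.0
The function is concave.

1


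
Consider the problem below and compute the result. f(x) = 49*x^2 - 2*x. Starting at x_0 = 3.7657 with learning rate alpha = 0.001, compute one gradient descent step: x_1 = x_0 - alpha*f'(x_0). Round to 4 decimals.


We compute the gradient at x_0 and apply the update.
f'(x) = 98*x - 2
f'(3.7657) = 98*3.7657 - 2 = 367.0386
x_1 = 3.7657 - 0.001*367.0386 = 3.3987


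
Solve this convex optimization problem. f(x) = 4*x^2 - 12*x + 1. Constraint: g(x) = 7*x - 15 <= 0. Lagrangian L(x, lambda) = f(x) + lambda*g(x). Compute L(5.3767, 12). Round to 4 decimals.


Step 1: Evaluate f(x).
f(5.3767) = 4*5.3767^2 - 12*5.3767 + 1 = 52.1152
Step 2: Evaluate g(x).
g(5.3767) = 7*5.3767 - 15 = 22.6369
Step 3: Compute Lagrangian.
L = 52.1152 + 12*22.6369 = 323.758


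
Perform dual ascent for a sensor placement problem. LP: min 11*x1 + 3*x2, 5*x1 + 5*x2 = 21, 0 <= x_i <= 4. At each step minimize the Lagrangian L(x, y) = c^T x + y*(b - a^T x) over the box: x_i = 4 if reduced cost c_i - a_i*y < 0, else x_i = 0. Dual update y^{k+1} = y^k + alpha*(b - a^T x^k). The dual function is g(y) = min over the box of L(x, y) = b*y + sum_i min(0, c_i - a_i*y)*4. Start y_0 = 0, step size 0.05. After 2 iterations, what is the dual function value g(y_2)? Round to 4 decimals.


Dual ascent for LP: min 11*x1 + 3*x2, 5*x1 + 5*x2 = 21, 0 <= x_i <= 4
Step 1: y^k = 0.0, reduced costs: (11.0, 3.0)
  x^k = (0.0, 0.0), subgradient = b - a^T x = 21.0
  y^{k+1} = 0.0 + 0.05*21.0 = 1.05
Step 2: y^k = 1.05, reduced costs: (5.75, -2.25)
  x^k = (0.0, 4.0), subgradient = b - a^T x = 1.0
  y^{k+1} = 1.05 + 0.05*1.0 = 1.1
Dual objective at y_2 = 1.1: reduced costs (5.5, -2.5), box minimizer x = (0.0, 4.0)
g(y_2) = b*y + (c1 - a1*y)*x1 + (c2 - a2*y)*x2 = 21*1.1 + 5.5*0.0 + (-2.5)*4.0 = 23.1 + 0.0 - 10.0 = 13.1


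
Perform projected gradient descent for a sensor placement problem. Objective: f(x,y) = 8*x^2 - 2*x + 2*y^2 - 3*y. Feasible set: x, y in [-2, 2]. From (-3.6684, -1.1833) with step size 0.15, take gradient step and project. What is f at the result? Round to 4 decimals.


Step 1: Compute gradient at (-3.6684, -1.1833).
grad_x = 2*8*-3.6684 - 2 = -60.6944
grad_y = 2*2*-1.1833 - 3 = -7.7332
Step 2: Gradient step.
x_raw = -3.6684 - 0.15*-60.6944 = 5.4358
y_raw = -1.1833 - 0.15*-7.7332 = -0.0233
Step 3: Project onto [-2, 2].
x_proj = clip(5.4358) = 2.0
y_proj = clip(-0.0233) = -0.0233
Step 4: Evaluate f.
f(2.0, -0.0233) = 28.071


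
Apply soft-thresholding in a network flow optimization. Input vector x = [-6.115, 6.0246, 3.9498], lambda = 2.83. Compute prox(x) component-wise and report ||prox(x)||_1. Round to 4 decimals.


Soft-thresholding with lambda = 2.83:
prox(-6.115) = sign(-6.115)*max(|-6.115| - 2.83, 0) = -3.285
prox(6.0246) = sign(6.0246)*max(|6.0246| - 2.83, 0) = 3.1946
prox(3.9498) = sign(3.9498)*max(|3.9498| - 2.83, 0) = 1.1198
prox(x) = [-3.285, 3.1946, 1.1198]
||prox(x)||_1 = 3.285 + 3.1946 + 1.1198 = 7.5994


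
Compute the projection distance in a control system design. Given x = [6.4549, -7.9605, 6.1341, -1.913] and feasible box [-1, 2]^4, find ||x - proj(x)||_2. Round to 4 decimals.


Project each component onto [-1, 2].
clip(6.4549) = 2.0, clip(-7.9605) = -1.0, clip(6.1341) = 2.0, clip(-1.913) = -1.0
Projection = [2.0, -1.0, 2.0, -1.0]
Squared diffs: [19.8461, 48.4486, 17.0908, 0.8336]
Distance = sqrt(86.2191) = 9.2854


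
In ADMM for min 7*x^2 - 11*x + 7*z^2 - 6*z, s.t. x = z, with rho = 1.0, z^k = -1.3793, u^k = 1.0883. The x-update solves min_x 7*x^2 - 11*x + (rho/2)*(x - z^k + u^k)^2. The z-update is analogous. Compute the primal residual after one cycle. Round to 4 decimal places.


ADMM iteration with rho = 1.0, z^k = -1.3793, u^k = 1.0883
Step 1: x-update.
Minimize 7*x^2 - 11*x + (1.0/2)*(x + 1.3793 + 1.0883)^2
FOC: (2*7 + 1.0)*x = 11 + 1.0*(-1.3793 - 1.0883)
x^{k+1} = 0.5688
Step 2: z-update.
Minimize 7*z^2 - 6*z + (1.0/2)*(0.5688 - z + 1.0883)^2
FOC: (2*7 + 1.0)*z = 6 + 1.0*(0.5688 + 1.0883)
z^{k+1} = 0.5105
Step 3: u-update.
u^{k+1} = 1.0883 + 0.5688 - 0.5105 = 1.1467
Step 4: Primal residual = |0.5688 - 0.5105| = 0.0584


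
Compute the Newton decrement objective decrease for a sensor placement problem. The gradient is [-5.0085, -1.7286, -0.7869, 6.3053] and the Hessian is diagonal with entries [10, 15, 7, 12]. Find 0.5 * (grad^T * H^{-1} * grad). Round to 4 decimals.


Step 1: H is diagonal, so H^(-1) * g = [-0.5009, -0.1152, -0.1124, 0.5254].
Step 2: g^T H^(-1) g = sum_i g_i^2 / H_ii
  = (-5.0085)^2/10 + (-1.7286)^2/15 + (-0.7869)^2/7 + (6.3053)^2/12
  = 2.5085 + 0.1992 + 0.0885 + 3.3131 = 6.1092
Step 3: Objective decrease = 0.5 * g^T H^(-1) g = 3.0546


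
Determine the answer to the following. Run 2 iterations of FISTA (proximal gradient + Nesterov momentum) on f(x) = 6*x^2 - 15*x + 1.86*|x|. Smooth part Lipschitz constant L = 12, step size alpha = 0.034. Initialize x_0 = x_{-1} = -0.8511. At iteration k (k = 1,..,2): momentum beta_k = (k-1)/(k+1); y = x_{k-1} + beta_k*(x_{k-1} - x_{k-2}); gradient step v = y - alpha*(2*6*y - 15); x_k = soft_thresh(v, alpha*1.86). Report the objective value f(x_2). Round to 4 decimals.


FISTA on f(x) = 6*x^2 - 15*x + 1.86*|x|
L = 12, alpha = 0.034
Iteration 1: beta = 0.0, y = -0.8511 + 0.0*(-0.8511 + 0.8511) = -0.8511
  grad(y) = -25.2132, v = y - alpha*grad = 0.0061
  prox(v) = soft_thresh(0.0061, 0.0632) = 0.0
Iteration 2: beta = 0.3333, y = 0.0 + 0.3333*(0.0 + 0.8511) = 0.2837
  grad(y) = -11.5956, v = y - alpha*grad = 0.678
  prox(v) = soft_thresh(0.678, 0.0632) = 0.6147
f(x_2) = 6*0.6147^2 - 15*0.6147 + 1.86*|0.6147| = -5.8101


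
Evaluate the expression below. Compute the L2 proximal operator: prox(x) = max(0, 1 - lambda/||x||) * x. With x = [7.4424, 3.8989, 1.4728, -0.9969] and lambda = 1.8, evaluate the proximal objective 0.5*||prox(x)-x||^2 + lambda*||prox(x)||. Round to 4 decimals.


Step 1: Compute ||x||.
||x|| = 8.588
Step 2: Compute scaling factor.
scale = max(0, 1 - 1.8/8.588) = 0.7904
Step 3: prox(x) = [5.8825, 3.0817, 1.1641, -0.788]
||prox(x)|| = 6.788
Step 4: Proximal objective.
0.5*||prox-x||^2 = 1.62
lambda*||prox|| = 12.2184
Total = 13.8384


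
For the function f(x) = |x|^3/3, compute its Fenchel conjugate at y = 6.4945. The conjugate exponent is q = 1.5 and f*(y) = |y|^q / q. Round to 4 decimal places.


The conjugate exponent q satisfies 1/p + 1/q = 1.
p = 3, so q = 3/(3 - 1) = 1.5
|y|^q = 6.4945^1.5 = 16.5508
f*(6.4945) = 16.5508 / 1.5 = 11.0339


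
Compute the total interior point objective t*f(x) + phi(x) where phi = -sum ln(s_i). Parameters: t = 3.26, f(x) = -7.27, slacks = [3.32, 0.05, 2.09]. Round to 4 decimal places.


Step 1: Compute log-barrier.
ln values: [1.2, -2.9957, 0.7372]
phi = -(1.2 - 2.9957 + 0.7372) = 1.0586
Step 2: Compute augmented objective.
t*f(x) = 3.26*-7.27 = -23.7002
Total = -23.7002 + 1.0586 = -22.6416


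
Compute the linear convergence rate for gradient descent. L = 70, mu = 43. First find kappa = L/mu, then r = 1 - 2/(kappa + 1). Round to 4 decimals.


Step 1: Compute the condition number.
kappa = L/mu = 70/43 = 1.6279
Step 2: Compute the convergence rate.
r = 1 - 2/(kappa + 1) = 1 - 2*mu/(L + mu) = (L - mu)/(L + mu) = 27/113 = 0.2389


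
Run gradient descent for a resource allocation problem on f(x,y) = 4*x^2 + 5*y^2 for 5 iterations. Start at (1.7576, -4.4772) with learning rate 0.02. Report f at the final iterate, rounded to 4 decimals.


Gradient descent on f(x,y) = 4*x^2 + 5*y^2.
Starting point: (1.7576, -4.4772), alpha = 0.02
Step 1: grad_x = 2*4*1.7576 = 14.0608, grad_y = 2*5*-4.4772 = -44.772
  x_1 = 1.7576 - 0.02*14.0608 = 1.4764
  y_1 = -4.4772 - 0.02*-44.772 = -3.5818
Step 2: grad_x = 2*4*1.4764 = 11.8111, grad_y = 2*5*-3.5818 = -35.8176
  x_2 = 1.4764 - 0.02*11.8111 = 1.2402
  y_2 = -3.5818 - 0.02*-35.8176 = -2.8654
Step 3: grad_x = 2*4*1.2402 = 9.9213, grad_y = 2*5*-2.8654 = -28.6541
  x_3 = 1.2402 - 0.02*9.9213 = 1.0417
  y_3 = -2.8654 - 0.02*-28.6541 = -2.2923
Step 4: grad_x = 2*4*1.0417 = 8.3339, grad_y = 2*5*-2.2923 = -22.9233
  x_4 = 1.0417 - 0.02*8.3339 = 0.8751
  y_4 = -2.2923 - 0.02*-22.9233 = -1.8339
Step 5: grad_x = 2*4*0.8751 = 7.0005, grad_y = 2*5*-1.8339 = -18.3386
  x_5 = 0.8751 - 0.02*7.0005 = 0.735
  y_5 = -1.8339 - 0.02*-18.3386 = -1.4671
f(0.735, -1.4671) = 4*0.735^2 + 5*(-1.4671)^2 = 12.9229


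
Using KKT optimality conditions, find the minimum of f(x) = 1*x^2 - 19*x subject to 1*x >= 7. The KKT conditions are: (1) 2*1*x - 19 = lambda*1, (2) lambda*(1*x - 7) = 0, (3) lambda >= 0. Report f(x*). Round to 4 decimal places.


Step 1: Try lambda = 0 (constraint inactive).
Stationarity: 2*1*x - 19 = 0
x* = 19/(2*1) = 9.5
Check constraint: 1*9.5 = 9.5 >= 7 -- satisfied.
Step 2: Compute optimal value.
f(x*) = 1*9.5^2 - 19*9.5 = -90.25


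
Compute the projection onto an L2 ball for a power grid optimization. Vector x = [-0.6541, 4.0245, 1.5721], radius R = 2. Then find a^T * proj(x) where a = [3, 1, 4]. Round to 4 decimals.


Step 1: Compute ||x|| (intermediates to 6 decimals).
||x|| = sqrt((-0.6541)^2 + 4.0245^2 + 1.5721^2) = 4.369891
Step 2: Project.
Since ||x|| > R, scale = R/||x|| = 2/4.369891 = 0.457677, proj(x) = scale * x
proj(x) = [-0.299367, 1.841921, 0.719514]
Step 3: Dot product.
a^T * proj(x) = 3*(-0.299367) + 1*1.841921 + 4*0.719514 = 3.8219


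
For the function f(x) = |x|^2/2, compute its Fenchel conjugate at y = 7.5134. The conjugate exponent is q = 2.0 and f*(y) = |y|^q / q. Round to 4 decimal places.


The conjugate exponent q satisfies 1/p + 1/q = 1.
p = 2, so q = 2/(2 - 1) = 2.0
|y|^q = 7.5134^2.0 = 56.4512
f*(7.5134) = 56.4512 / 2.0 = 28.2256


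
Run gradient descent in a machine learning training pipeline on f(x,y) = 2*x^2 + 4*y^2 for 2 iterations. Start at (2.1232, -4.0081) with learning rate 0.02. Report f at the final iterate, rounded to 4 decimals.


Gradient descent on f(x,y) = 2*x^2 + 4*y^2.
Starting point: (2.1232, -4.0081), alpha = 0.02
Step 1: grad_x = 2*2*2.1232 = 8.4928, grad_y = 2*4*-4.0081 = -32.0648
  x_1 = 2.1232 - 0.02*8.4928 = 1.9533
  y_1 = -4.0081 - 0.02*-32.0648 = -3.3668
Step 2: grad_x = 2*2*1.9533 = 7.8134, grad_y = 2*4*-3.3668 = -26.9344
  x_2 = 1.9533 - 0.02*7.8134 = 1.7971
  y_2 = -3.3668 - 0.02*-26.9344 = -2.8281
f(1.7971, -2.8281) = 2*1.7971^2 + 4*(-2.8281)^2 = 38.4519


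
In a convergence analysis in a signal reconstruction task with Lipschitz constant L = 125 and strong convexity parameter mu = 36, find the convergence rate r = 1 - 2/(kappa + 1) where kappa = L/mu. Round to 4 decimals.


Step 1: Compute the condition number.
kappa = L/mu = 125/36 = 3.4722
Step 2: Compute the convergence rate.
r = 1 - 2/(kappa + 1) = 1 - 2*mu/(L + mu) = (L - mu)/(L + mu) = 89/161 = 0.5528


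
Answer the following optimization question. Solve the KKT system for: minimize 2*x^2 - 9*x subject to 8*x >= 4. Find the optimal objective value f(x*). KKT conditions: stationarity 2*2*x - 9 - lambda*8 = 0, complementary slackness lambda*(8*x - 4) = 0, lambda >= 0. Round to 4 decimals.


Step 1: Try lambda = 0 (constraint inactive).
Stationarity: 2*2*x - 9 = 0
x* = 9/(2*2) = 2.25
Check constraint: 8*2.25 = 18.0 >= 4 -- satisfied.
Step 2: Compute optimal value.
f(x*) = 2*2.25^2 - 9*2.25 = -10.125


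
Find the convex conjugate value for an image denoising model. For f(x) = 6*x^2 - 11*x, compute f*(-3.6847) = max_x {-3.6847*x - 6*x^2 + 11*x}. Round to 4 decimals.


f*(y) = sup_x {y*x - a*x^2 - b*x} = sup_x {(y-b)*x - a*x^2}
FOC: (y - b) - 2a*x = 0 => x* = (y - b)/(2a)
x* = (-3.6847 + 11)/(2*6) = 0.6096
f*(-3.6847) = (y-b)^2/(4a) = (-3.6847 + 11)^2/(4*6)
= 53.5136/24 = 2.2297


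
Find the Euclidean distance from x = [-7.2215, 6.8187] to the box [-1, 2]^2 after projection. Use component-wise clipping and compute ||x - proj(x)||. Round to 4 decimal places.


Project each component onto [-1, 2].
clip(-7.2215) = -1.0, clip(6.8187) = 2.0
Projection = [-1.0, 2.0]
Squared diffs: [38.7071, 23.2199]
Distance = sqrt(61.927) = 7.8694


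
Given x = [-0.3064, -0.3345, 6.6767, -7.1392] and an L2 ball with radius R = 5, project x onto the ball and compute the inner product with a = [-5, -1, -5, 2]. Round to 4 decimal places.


Step 1: Compute ||x|| (intermediates to 6 decimals).
||x|| = sqrt((-0.3064)^2 + (-0.3345)^2 + 6.6767^2 + (-7.1392)^2) = 9.785309
Step 2: Project.
Since ||x|| > R, scale = R/||x|| = 5/9.785309 = 0.51097, proj(x) = scale * x
proj(x) = [-0.156561, -0.170919, 3.411593, -3.647917]
Step 3: Dot product.
a^T * proj(x) = -5*(-0.156561) - 1*(-0.170919) - 5*3.411593 + 2*(-3.647917) = -23.4001


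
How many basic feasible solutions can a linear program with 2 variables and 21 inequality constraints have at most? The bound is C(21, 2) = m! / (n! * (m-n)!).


Each vertex corresponds to some choice of n active constraints out of m, so the number of vertices is at most C(m, n) = m! / (n!(m-n)!).
m = 21, n = 2
Numerator: 21 * 20
Denominator: 2! = 2
C(21, 2) = 210


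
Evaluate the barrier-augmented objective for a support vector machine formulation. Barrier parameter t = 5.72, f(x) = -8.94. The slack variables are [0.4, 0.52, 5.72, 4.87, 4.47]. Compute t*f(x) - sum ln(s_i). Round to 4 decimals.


Step 1: Compute log-barrier.
ln values: [-0.9163, -0.6539, 1.744, 1.5831, 1.4974]
phi = -(-0.9163 - 0.6539 + 1.744 + 1.5831 + 1.4974) = -3.2542
Step 2: Compute augmented objective.
t*f(x) = 5.72*-8.94 = -51.1368
Total = -51.1368 - 3.2542 = -54.391


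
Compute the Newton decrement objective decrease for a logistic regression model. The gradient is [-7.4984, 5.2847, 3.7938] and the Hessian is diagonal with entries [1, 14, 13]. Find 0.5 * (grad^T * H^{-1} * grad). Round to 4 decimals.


Step 1: H is diagonal, so H^(-1) * g = [-7.4984, 0.3775, 0.2918].
Step 2: g^T H^(-1) g = sum_i g_i^2 / H_ii
  = (-7.4984)^2/1 + (5.2847)^2/14 + (3.7938)^2/13
  = 56.226 + 1.9949 + 1.1071 = 59.328
Step 3: Objective decrease = 0.5 * g^T H^(-1) g = 29.664


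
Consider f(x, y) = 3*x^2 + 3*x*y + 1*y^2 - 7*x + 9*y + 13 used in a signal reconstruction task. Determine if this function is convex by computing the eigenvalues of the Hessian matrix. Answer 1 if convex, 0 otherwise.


The Hessian of f(x,y) = 3*x^2 + 3*x*y + 1*y^2 - 7*x + 9*y + 13 is:
H = [[6, 3], [3, 2]]
Trace = 6 + 2 = 8
Determinant = 6*2 - (3)^2 = 3
Discriminant = (8)^2 - 4*3 = 52.0
Eigenvalues: lambda_1 = 0.3944, lambda_2 = 7.6056
The function is convex.

1


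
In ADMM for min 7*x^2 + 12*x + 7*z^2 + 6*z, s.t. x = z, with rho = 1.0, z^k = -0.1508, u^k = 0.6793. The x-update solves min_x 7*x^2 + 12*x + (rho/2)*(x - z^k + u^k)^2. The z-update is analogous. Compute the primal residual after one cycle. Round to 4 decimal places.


ADMM iteration with rho = 1.0, z^k = -0.1508, u^k = 0.6793
Step 1: x-update.
Minimize 7*x^2 + 12*x + (1.0/2)*(x + 0.1508 + 0.6793)^2
FOC: (2*7 + 1.0)*x = -12 + 1.0*(-0.1508 - 0.6793)
x^{k+1} = -0.8553
Step 2: z-update.
Minimize 7*z^2 + 6*z + (1.0/2)*(-0.8553 - z + 0.6793)^2
FOC: (2*7 + 1.0)*z = -6 + 1.0*(-0.8553 + 0.6793)
z^{k+1} = -0.4117
Step 3: u-update.
u^{k+1} = 0.6793 - 0.8553 + 0.4117 = 0.2357
Step 4: Primal residual = |-0.8553 + 0.4117| = 0.4436


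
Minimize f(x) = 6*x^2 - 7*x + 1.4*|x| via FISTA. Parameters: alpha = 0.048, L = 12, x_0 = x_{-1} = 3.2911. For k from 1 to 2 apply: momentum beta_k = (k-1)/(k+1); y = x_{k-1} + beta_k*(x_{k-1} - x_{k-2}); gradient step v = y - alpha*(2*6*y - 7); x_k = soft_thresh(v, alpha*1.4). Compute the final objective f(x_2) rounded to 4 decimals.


FISTA on f(x) = 6*x^2 - 7*x + 1.4*|x|
L = 12, alpha = 0.048
Iteration 1: beta = 0.0, y = 3.2911 + 0.0*(3.2911 - 3.2911) = 3.2911
  grad(y) = 32.4932, v = y - alpha*grad = 1.7314
  prox(v) = soft_thresh(1.7314, 0.0672) = 1.6642
Iteration 2: beta = 0.3333, y = 1.6642 + 0.3333*(1.6642 - 3.2911) = 1.1219
  grad(y) = 6.4632, v = y - alpha*grad = 0.8117
  prox(v) = soft_thresh(0.8117, 0.0672) = 0.7445
f(x_2) = 6*0.7445^2 - 7*0.7445 + 1.4*|0.7445| = -0.8435


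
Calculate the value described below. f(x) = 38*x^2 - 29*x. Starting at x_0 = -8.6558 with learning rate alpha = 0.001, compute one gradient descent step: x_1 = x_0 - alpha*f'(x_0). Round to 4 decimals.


We compute the gradient at x_0 and apply the update.
f'(x) = 76*x - 29
f'(-8.6558) = 76*-8.6558 - 29 = -686.8408
x_1 = -8.6558 - 0.001*-686.8408 = -7.969


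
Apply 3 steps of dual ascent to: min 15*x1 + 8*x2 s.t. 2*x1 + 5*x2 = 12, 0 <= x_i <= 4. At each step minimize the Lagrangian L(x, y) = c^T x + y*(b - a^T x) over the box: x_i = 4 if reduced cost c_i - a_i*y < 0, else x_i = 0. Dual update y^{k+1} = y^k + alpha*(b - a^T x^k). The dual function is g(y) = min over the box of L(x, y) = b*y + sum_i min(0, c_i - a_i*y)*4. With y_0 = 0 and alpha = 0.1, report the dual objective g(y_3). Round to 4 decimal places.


Dual ascent for LP: min 15*x1 + 8*x2, 2*x1 + 5*x2 = 12, 0 <= x_i <= 4
Step 1: y^k = 0.0, reduced costs: (15.0, 8.0)
  x^k = (0.0, 0.0), subgradient = b - a^T x = 12.0
  y^{k+1} = 0.0 + 0.1*12.0 = 1.2
Step 2: y^k = 1.2, reduced costs: (12.6, 2.0)
  x^k = (0.0, 0.0), subgradient = b - a^T x = 12.0
  y^{k+1} = 1.2 + 0.1*12.0 = 2.4
Step 3: y^k = 2.4, reduced costs: (10.2, -4.0)
  x^k = (0.0, 4.0), subgradient = b - a^T x = -8.0
  y^{k+1} = 2.4 + 0.1*-8.0 = 1.6
Dual objective at y_3 = 1.6: reduced costs (11.8, 0.0), box minimizer x = (0.0, 0.0)
g(y_3) = b*y + (c1 - a1*y)*x1 + (c2 - a2*y)*x2 = 12*1.6 + 11.8*0.0 + 0.0*0.0 = 19.2 + 0.0 + 0.0 = 19.2


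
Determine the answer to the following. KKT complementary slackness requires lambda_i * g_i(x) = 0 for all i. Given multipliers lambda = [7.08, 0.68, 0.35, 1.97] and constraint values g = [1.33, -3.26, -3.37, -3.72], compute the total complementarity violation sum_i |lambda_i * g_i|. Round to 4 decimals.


KKT complementary slackness check:
lambda_1 * g_1 = 7.08 * 1.33 = 9.4164
lambda_2 * g_2 = 0.68 * -3.26 = -2.2168
lambda_3 * g_3 = 0.35 * -3.37 = -1.1795
lambda_4 * g_4 = 1.97 * -3.72 = -7.3284
Total violation = 9.4164 + 2.2168 + 1.1795 + 7.3284 = 20.1411


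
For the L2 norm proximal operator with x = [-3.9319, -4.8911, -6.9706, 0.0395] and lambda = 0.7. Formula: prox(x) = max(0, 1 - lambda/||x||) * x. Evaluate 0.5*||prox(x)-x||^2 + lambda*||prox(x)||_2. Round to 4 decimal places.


Step 1: Compute ||x||.
||x|| = 9.3794
Step 2: Compute scaling factor.
scale = max(0, 1 - 0.7/9.3794) = 0.9254
Step 3: prox(x) = [-3.6385, -4.5261, -6.4504, 0.0366]
||prox(x)|| = 8.6794
Step 4: Proximal objective.
0.5*||prox-x||^2 = 0.245
lambda*||prox|| = 6.0756
Total = 6.3206


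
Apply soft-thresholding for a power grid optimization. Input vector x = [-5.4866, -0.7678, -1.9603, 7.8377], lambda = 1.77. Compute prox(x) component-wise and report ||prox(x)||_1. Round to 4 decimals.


Soft-thresholding with lambda = 1.77:
prox(-5.4866) = sign(-5.4866)*max(|-5.4866| - 1.77, 0) = -3.7166
prox(-0.7678) = sign(-0.7678)*max(|-0.7678| - 1.77, 0) = 0.0
prox(-1.9603) = sign(-1.9603)*max(|-1.9603| - 1.77, 0) = -0.1903
prox(7.8377) = sign(7.8377)*max(|7.8377| - 1.77, 0) = 6.0677
prox(x) = [-3.7166, 0.0, -0.1903, 6.0677]
||prox(x)||_1 = 3.7166 + 0.0 + 0.1903 + 6.0677 = 9.9746


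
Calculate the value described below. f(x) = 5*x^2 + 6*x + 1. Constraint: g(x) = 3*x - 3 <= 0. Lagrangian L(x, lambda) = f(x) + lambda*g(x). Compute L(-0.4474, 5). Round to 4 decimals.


Step 1: Evaluate f(x).
f(-0.4474) = 5*(-0.4474)^2 + 6*(-0.4474) + 1 = -0.6836
Step 2: Evaluate g(x).
g(-0.4474) = 3*-0.4474 - 3 = -4.3422
Step 3: Compute Lagrangian.
L = -0.6836 + 5*-4.3422 = -22.3946


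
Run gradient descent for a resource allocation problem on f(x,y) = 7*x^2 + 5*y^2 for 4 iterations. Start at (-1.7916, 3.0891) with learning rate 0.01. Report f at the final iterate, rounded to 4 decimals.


Gradient descent on f(x,y) = 7*x^2 + 5*y^2.
Starting point: (-1.7916, 3.0891), alpha = 0.01
Step 1: grad_x = 2*7*-1.7916 = -25.0824, grad_y = 2*5*3.0891 = 30.891
  x_1 = -1.7916 - 0.01*-25.0824 = -1.5408
  y_1 = 3.0891 - 0.01*30.891 = 2.7802
Step 2: grad_x = 2*7*-1.5408 = -21.5709, grad_y = 2*5*2.7802 = 27.8019
  x_2 = -1.5408 - 0.01*-21.5709 = -1.3251
  y_2 = 2.7802 - 0.01*27.8019 = 2.5022
Step 3: grad_x = 2*7*-1.3251 = -18.5509, grad_y = 2*5*2.5022 = 25.0217
  x_3 = -1.3251 - 0.01*-18.5509 = -1.1396
  y_3 = 2.5022 - 0.01*25.0217 = 2.252
Step 4: grad_x = 2*7*-1.1396 = -15.9538, grad_y = 2*5*2.252 = 22.5195
  x_4 = -1.1396 - 0.01*-15.9538 = -0.98
  y_4 = 2.252 - 0.01*22.5195 = 2.0268
f(-0.98, 2.0268) = 7*(-0.98)^2 + 5*2.0268^2 = 27.2618


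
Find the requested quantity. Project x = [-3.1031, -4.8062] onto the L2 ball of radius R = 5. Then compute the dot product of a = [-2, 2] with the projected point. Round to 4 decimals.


Step 1: Compute ||x|| (intermediates to 6 decimals).
||x|| = sqrt((-3.1031)^2 + (-4.8062)^2) = 5.720908
Step 2: Project.
Since ||x|| > R, scale = R/||x|| = 5/5.720908 = 0.873987, proj(x) = scale * x
proj(x) = [-2.712069, -4.200556]
Step 3: Dot product.
a^T * proj(x) = -2*(-2.712069) + 2*(-4.200556) = -2.977


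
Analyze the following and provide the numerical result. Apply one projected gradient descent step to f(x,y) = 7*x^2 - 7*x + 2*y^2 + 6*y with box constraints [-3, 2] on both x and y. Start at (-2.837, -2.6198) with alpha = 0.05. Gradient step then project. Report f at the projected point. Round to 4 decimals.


Step 1: Compute gradient at (-2.837, -2.6198).
grad_x = 2*7*-2.837 - 7 = -46.718
grad_y = 2*2*-2.6198 + 6 = -4.4792
Step 2: Gradient step.
x_raw = -2.837 - 0.05*-46.718 = -0.5011
y_raw = -2.6198 - 0.05*-4.4792 = -2.3958
Step 3: Project onto [-3, 2].
x_proj = clip(-0.5011) = -0.5011
y_proj = clip(-2.3958) = -2.3958
Step 4: Evaluate f.
f(-0.5011, -2.3958) = 2.3705


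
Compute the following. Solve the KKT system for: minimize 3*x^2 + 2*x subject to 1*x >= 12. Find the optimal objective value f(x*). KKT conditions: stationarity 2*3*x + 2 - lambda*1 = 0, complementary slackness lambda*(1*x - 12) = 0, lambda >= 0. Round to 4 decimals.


Step 1: Try lambda = 0 (constraint inactive).
x_unc = -2/(2*3) = -0.3333
Check: 1*-0.3333 = -0.3333 < 12 -- violated!
Step 2: Constraint must be active: 1*x = 12
x* = 12/1 = 12.0
lambda = (2*3*12.0 + 2)/1 = 74.0
Step 3: Compute optimal value.
f(x*) = 3*12.0^2 + 2*12.0 = 456.0


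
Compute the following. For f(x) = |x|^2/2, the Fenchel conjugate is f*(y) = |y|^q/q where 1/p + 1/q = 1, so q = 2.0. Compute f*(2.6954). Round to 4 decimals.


The conjugate exponent q satisfies 1/p + 1/q = 1.
p = 2, so q = 2/(2 - 1) = 2.0
|y|^q = 2.6954^2.0 = 7.2652
f*(2.6954) = 7.2652 / 2.0 = 3.6326


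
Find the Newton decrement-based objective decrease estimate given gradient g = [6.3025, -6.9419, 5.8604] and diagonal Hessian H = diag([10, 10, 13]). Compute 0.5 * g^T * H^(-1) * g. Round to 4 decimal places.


Step 1: H is diagonal, so H^(-1) * g = [0.6303, -0.6942, 0.4508].
Step 2: g^T H^(-1) g = sum_i g_i^2 / H_ii
  = (6.3025)^2/10 + (-6.9419)^2/10 + (5.8604)^2/13
  = 3.9722 + 4.819 + 2.6419 = 11.433
Step 3: Objective decrease = 0.5 * g^T H^(-1) g = 5.7165


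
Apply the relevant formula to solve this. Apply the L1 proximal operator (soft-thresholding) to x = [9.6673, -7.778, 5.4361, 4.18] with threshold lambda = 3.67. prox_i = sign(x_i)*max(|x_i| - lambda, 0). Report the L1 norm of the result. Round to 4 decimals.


Soft-thresholding with lambda = 3.67:
prox(9.6673) = sign(9.6673)*max(|9.6673| - 3.67, 0) = 5.9973
prox(-7.778) = sign(-7.778)*max(|-7.778| - 3.67, 0) = -4.108
prox(5.4361) = sign(5.4361)*max(|5.4361| - 3.67, 0) = 1.7661
prox(4.18) = sign(4.18)*max(|4.18| - 3.67, 0) = 0.51
prox(x) = [5.9973, -4.108, 1.7661, 0.51]
||prox(x)||_1 = 5.9973 + 4.108 + 1.7661 + 0.51 = 12.3814


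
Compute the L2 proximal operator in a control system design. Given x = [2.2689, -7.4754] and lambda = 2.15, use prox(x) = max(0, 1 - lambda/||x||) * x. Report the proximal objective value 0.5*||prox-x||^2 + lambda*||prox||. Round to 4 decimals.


Step 1: Compute ||x||.
||x|| = 7.8121
Step 2: Compute scaling factor.
scale = max(0, 1 - 2.15/7.8121) = 0.7248
Step 3: prox(x) = [1.6445, -5.4181]
||prox(x)|| = 5.6621
Step 4: Proximal objective.
0.5*||prox-x||^2 = 2.3113
lambda*||prox|| = 12.1735
Total = 14.4848


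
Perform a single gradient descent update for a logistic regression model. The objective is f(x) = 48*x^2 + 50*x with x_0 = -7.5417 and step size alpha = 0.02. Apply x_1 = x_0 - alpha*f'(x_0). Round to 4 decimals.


We compute the gradient at x_0 and apply the update.
f'(x) = 96*x + 50
f'(-7.5417) = 96*-7.5417 + 50 = -674.0032
x_1 = -7.5417 - 0.02*-674.0032 = 5.9384


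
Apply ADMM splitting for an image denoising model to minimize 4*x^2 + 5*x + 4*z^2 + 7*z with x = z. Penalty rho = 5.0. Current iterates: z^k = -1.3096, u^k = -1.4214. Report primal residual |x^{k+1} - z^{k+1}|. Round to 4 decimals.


ADMM iteration with rho = 5.0, z^k = -1.3096, u^k = -1.4214
Step 1: x-update.
Minimize 4*x^2 + 5*x + (5.0/2)*(x + 1.3096 - 1.4214)^2
FOC: (2*4 + 5.0)*x = -5 + 5.0*(-1.3096 + 1.4214)
x^{k+1} = -0.3416
Step 2: z-update.
Minimize 4*z^2 + 7*z + (5.0/2)*(-0.3416 - z - 1.4214)^2
FOC: (2*4 + 5.0)*z = -7 + 5.0*(-0.3416 - 1.4214)
z^{k+1} = -1.2165
Step 3: u-update.
u^{k+1} = -1.4214 - 0.3416 + 1.2165 = -0.5465
Step 4: Primal residual = |-0.3416 + 1.2165| = 0.8749


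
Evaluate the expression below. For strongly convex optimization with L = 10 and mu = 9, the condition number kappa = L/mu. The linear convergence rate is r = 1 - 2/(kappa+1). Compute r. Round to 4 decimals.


Step 1: Compute the condition number.
kappa = L/mu = 10/9 = 1.1111
Step 2: Compute the convergence rate.
r = 1 - 2/(kappa + 1) = 1 - 2*mu/(L + mu) = (L - mu)/(L + mu) = 1/19 = 0.0526


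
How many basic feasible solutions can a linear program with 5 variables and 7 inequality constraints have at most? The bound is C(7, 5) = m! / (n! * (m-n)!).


Each vertex corresponds to some choice of n active constraints out of m, so the number of vertices is at most C(m, n) = m! / (n!(m-n)!).
m = 7, n = 5
Numerator: 7 * 6 * 5 * 4 * 3
Denominator: 5! = 120
C(7, 5) = 21


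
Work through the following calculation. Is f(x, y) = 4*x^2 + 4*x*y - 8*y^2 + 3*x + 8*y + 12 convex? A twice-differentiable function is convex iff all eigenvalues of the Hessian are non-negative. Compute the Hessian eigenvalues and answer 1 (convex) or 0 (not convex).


The Hessian of f(x,y) = 4*x^2 + 4*x*y - 8*y^2 + 3*x + 8*y + 12 is:
H = [[8, 4], [4, -16]]
Trace = 8 - 16 = -8
Determinant = 8*-16 - (4)^2 = -144
Discriminant = (-8)^2 - 4*-144 = 640.0
Eigenvalues: lambda_1 = -16.6491, lambda_2 = 8.6491
The function is not convex.

0


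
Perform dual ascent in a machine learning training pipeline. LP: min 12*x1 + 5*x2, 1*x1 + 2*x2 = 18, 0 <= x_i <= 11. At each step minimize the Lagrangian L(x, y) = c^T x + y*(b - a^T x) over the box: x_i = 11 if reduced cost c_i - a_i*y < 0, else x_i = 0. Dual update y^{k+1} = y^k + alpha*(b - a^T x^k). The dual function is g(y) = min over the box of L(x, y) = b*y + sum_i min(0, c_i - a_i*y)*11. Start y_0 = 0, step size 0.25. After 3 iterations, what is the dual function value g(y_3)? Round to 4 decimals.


Dual ascent for LP: min 12*x1 + 5*x2, 1*x1 + 2*x2 = 18, 0 <= x_i <= 11
Step 1: y^k = 0.0, reduced costs: (12.0, 5.0)
  x^k = (0.0, 0.0), subgradient = b - a^T x = 18.0
  y^{k+1} = 0.0 + 0.25*18.0 = 4.5
Step 2: y^k = 4.5, reduced costs: (7.5, -4.0)
  x^k = (0.0, 11.0), subgradient = b - a^T x = -4.0
  y^{k+1} = 4.5 + 0.25*-4.0 = 3.5
Step 3: y^k = 3.5, reduced costs: (8.5, -2.0)
  x^k = (0.0, 11.0), subgradient = b - a^T x = -4.0
  y^{k+1} = 3.5 + 0.25*-4.0 = 2.5
Dual objective at y_3 = 2.5: reduced costs (9.5, 0.0), box minimizer x = (0.0, 0.0)
g(y_3) = b*y + (c1 - a1*y)*x1 + (c2 - a2*y)*x2 = 18*2.5 + 9.5*0.0 + 0.0*0.0 = 45.0 + 0.0 + 0.0 = 45.0


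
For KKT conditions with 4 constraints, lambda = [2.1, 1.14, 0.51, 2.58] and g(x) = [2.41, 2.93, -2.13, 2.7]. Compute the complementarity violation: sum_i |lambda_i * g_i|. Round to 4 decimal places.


KKT complementary slackness check:
lambda_1 * g_1 = 2.1 * 2.41 = 5.061
lambda_2 * g_2 = 1.14 * 2.93 = 3.3402
lambda_3 * g_3 = 0.51 * -2.13 = -1.0863
lambda_4 * g_4 = 2.58 * 2.7 = 6.966
Total violation = 5.061 + 3.3402 + 1.0863 + 6.966 = 16.4535


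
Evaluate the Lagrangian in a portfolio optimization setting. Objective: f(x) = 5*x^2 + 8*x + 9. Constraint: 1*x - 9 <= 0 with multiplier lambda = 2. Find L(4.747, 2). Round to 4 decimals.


Step 1: Evaluate f(x).
f(4.747) = 5*4.747^2 + 8*4.747 + 9 = 159.646
Step 2: Evaluate g(x).
g(4.747) = 1*4.747 - 9 = -4.253
Step 3: Compute Lagrangian.
L = 159.646 + 2*-4.253 = 151.14


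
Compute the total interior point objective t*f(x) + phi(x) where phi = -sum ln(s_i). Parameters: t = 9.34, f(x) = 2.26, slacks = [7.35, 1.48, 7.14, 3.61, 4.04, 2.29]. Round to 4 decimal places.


Step 1: Compute log-barrier.
ln values: [1.9947, 0.392, 1.9657, 1.2837, 1.3962, 0.8286]
phi = -(1.9947 + 0.392 + 1.9657 + 1.2837 + 1.3962 + 0.8286) = -7.861
Step 2: Compute augmented objective.
t*f(x) = 9.34*2.26 = 21.1084
Total = 21.1084 - 7.861 = 13.2474


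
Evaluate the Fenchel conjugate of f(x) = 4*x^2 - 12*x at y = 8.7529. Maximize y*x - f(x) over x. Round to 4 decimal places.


f*(y) = sup_x {y*x - a*x^2 - b*x} = sup_x {(y-b)*x - a*x^2}
FOC: (y - b) - 2a*x = 0 => x* = (y - b)/(2a)
x* = (8.7529 + 12)/(2*4) = 2.5941
f*(8.7529) = (y-b)^2/(4a) = (8.7529 + 12)^2/(4*4)
= 430.6829/16 = 26.9177


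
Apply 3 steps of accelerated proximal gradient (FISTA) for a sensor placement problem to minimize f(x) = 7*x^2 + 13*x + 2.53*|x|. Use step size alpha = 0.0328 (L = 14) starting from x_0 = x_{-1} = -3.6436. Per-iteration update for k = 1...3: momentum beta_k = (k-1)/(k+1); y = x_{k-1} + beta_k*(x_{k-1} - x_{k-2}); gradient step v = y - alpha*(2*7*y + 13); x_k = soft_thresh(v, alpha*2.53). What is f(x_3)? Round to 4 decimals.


FISTA on f(x) = 7*x^2 + 13*x + 2.53*|x|
L = 14, alpha = 0.0328
Iteration 1: beta = 0.0, y = -3.6436 + 0.0*(-3.6436 + 3.6436) = -3.6436
  grad(y) = -38.0104, v = y - alpha*grad = -2.3969
  prox(v) = soft_thresh(-2.3969, 0.083) = -2.3139
Iteration 2: beta = 0.3333, y = -2.3139 + 0.3333*(-2.3139 + 3.6436) = -1.8706
  grad(y) = -13.1889, v = y - alpha*grad = -1.438
  prox(v) = soft_thresh(-1.438, 0.083) = -1.3551
Iteration 3: beta = 0.5, y = -1.3551 + 0.5*(-1.3551 + 2.3139) = -0.8756
  grad(y) = 0.741, v = y - alpha*grad = -0.8999
  prox(v) = soft_thresh(-0.8999, 0.083) = -0.817
f(x_3) = 7*(-0.817)^2 + 13*(-0.817) + 2.53*|-0.817| = -3.8816


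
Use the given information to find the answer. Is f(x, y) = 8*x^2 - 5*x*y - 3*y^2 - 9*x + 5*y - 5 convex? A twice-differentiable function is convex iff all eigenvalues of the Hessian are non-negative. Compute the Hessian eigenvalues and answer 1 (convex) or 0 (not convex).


The Hessian of f(x,y) = 8*x^2 - 5*x*y - 3*y^2 - 9*x + 5*y - 5 is:
H = [[16, -5], [-5, -6]]
Trace = 16 - 6 = 10
Determinant = 16*-6 - (-5)^2 = -121
Discriminant = (10)^2 - 4*-121 = 584.0
Eigenvalues: lambda_1 = -7.083, lambda_2 = 17.083
The function is not convex.

0
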